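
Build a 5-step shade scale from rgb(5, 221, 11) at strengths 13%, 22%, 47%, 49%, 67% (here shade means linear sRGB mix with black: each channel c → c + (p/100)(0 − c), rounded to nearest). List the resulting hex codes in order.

#04C00A, #04AC09, #037506, #037106, #024904

13%: (5 − 0.65 = 4.35→4, 221 − 28.73 = 192.27→192, 11 − 1.43 = 9.57→10) → #04C00A
22%: (5 − 1.1 = 3.9→4, 221 − 48.62 = 172.38→172, 11 − 2.42 = 8.58→9) → #04AC09
47%: (5 − 2.35 = 2.65→3, 221 − 103.87 = 117.13→117, 11 − 5.17 = 5.83→6) → #037506
49%: (5 − 2.45 = 2.55→3, 221 − 108.29 = 112.71→113, 11 − 5.39 = 5.61→6) → #037106
67%: (5 − 3.35 = 1.65→2, 221 − 148.07 = 72.93→73, 11 − 7.37 = 3.63→4) → #024904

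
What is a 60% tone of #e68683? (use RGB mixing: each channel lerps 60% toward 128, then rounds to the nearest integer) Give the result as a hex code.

#e68683 is rgb(230, 134, 131).
Per channel, c → c + 0.6(128 − c):
  R: 230 + 0.6×(128−230) = 230 − 61.2 = 168.8 → 169
  G: 134 − 3.6 = 130.4 → 130
  B: 131 − 1.8 = 129.2 → 129
rgb(169, 130, 129) = #a98281.

#a98281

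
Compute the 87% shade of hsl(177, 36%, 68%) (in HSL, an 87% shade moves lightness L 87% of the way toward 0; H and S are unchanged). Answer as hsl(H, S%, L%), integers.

hsl(177, 36%, 9%)

L moves 87% from 68 toward 0: 68 − 59.16 = 8.84 → 9.
H and S are unchanged.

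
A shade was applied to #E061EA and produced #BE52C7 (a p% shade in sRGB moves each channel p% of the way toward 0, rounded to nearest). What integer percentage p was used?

15%

#E061EA is rgb(224, 97, 234); #BE52C7 is rgb(190, 82, 199).
On the B channel (widest range): 199 ≈ 234 + (p/100)(0 − 234), so p ≈ 100×(199 − 234)/(0 − 234) = -3500/-234 = 14.96.
p = 15 reproduces all three channels after rounding.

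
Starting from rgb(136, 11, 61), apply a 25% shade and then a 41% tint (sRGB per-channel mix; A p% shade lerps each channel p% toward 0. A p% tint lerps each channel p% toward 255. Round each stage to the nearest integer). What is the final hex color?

#a56d84

Per channel, c → c + 0.25(0 − c):
  R: 136 − 34 = 102 → 102
  G: 11 − 2.75 = 8.25 → 8
  B: 61 + 0.25×(0−61) = 61 − 15.25 = 45.75 → 46
After the shade: rgb(102, 8, 46) = #66082e.
Lerp each channel 41% toward 255:
  R: 102 + 0.41×(255−102) = 102 + 62.73 = 164.73 → 165
  G: 8 + 0.41×(255−8) = 8 + 101.27 = 109.27 → 109
  B: 46 + 0.41×(255−46) = 46 + 85.69 = 131.69 → 132
rgb(165, 109, 132) = #a56d84.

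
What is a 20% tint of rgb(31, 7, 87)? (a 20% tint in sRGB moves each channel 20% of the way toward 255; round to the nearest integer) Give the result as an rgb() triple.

rgb(76, 57, 121)

A 20% tint moves each channel 20% toward 255:
  R: 31 + 0.2×(255−31) = 31 + 44.8 = 75.8 → 76
  G: 7 + 0.2×(255−7) = 7 + 49.6 = 56.6 → 57
  B: 87 + 0.2×(255−87) = 87 + 33.6 = 120.6 → 121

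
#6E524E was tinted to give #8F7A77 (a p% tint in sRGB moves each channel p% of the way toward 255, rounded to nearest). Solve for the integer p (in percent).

23%

#6E524E is rgb(110, 82, 78); #8F7A77 is rgb(143, 122, 119).
On the B channel (widest range): 119 ≈ 78 + (p/100)(255 − 78), so p ≈ 100×(119 − 78)/(255 − 78) = 4100/177 = 23.16.
p = 23 reproduces all three channels after rounding.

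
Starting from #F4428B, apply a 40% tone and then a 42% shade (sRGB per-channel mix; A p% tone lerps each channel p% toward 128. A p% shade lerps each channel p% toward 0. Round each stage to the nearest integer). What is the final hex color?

#73354E

#F4428B is rgb(244, 66, 139).
Per channel, c → c + 0.4(128 − c):
  R: 244 + 0.4×(128−244) = 244 − 46.4 = 197.6 → 198
  G: 66 + 0.4×(128−66) = 66 + 24.8 = 90.8 → 91
  B: 139 + 0.4×(128−139) = 139 − 4.4 = 134.6 → 135
After the tone: rgb(198, 91, 135) = #C65B87.
A 42% shade moves each channel 42% toward 0:
  R: 198 + 0.42×(0−198) = 198 − 83.16 = 114.84 → 115
  G: 91 + 0.42×(0−91) = 91 − 38.22 = 52.78 → 53
  B: 135 + 0.42×(0−135) = 135 − 56.7 = 78.3 → 78
rgb(115, 53, 78) = #73354E.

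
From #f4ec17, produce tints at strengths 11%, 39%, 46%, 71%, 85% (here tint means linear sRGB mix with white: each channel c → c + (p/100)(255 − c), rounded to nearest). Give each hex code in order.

#f5ee31, #f8f371, #f9f582, #fcf9bc, #fdfcdc

#f4ec17 is rgb(244, 236, 23).
11%: (244 + 1.21 = 245.21→245, 236 + 2.09 = 238.09→238, 23 + 25.52 = 48.52→49) → #f5ee31
39%: (244 + 4.29 = 248.29→248, 236 + 7.41 = 243.41→243, 23 + 90.48 = 113.48→113) → #f8f371
46%: (244 + 5.06 = 249.06→249, 236 + 8.74 = 244.74→245, 23 + 106.72 = 129.72→130) → #f9f582
71%: (244 + 7.81 = 251.81→252, 236 + 13.49 = 249.49→249, 23 + 164.72 = 187.72→188) → #fcf9bc
85%: (244 + 9.35 = 253.35→253, 236 + 16.15 = 252.15→252, 23 + 197.2 = 220.2→220) → #fdfcdc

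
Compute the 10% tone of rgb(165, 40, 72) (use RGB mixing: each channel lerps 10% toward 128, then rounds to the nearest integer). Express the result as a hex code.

Per channel, c → c + 0.1(128 − c):
  R: 165 + 0.1×(128−165) = 165 − 3.7 = 161.3 → 161
  G: 40 + 0.1×(128−40) = 40 + 8.8 = 48.8 → 49
  B: 72 + 5.6 = 77.6 → 78
rgb(161, 49, 78) = #A1314E.

#A1314E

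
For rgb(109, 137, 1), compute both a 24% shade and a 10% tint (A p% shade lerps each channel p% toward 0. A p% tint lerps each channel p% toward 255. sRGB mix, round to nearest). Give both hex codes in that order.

24% shade:
  R: 109 + 0.24×(0−109) = 109 − 26.16 = 82.84 → 83
  G: 137 − 32.88 = 104.12 → 104
  B: 1 − 0.24 = 0.76 → 1
  → #536801
10% tint:
  R: 109 + 14.6 = 123.6 → 124
  G: 137 + 0.1×(255−137) = 137 + 11.8 = 148.8 → 149
  B: 1 + 0.1×(255−1) = 1 + 25.4 = 26.4 → 26
  → #7C951A

#536801, #7C951A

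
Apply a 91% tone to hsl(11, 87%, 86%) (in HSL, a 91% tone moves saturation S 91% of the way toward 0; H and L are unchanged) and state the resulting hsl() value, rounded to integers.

hsl(11, 8%, 86%)

S moves 91% from 87 toward 0: 87 − 79.17 = 7.83 → 8.
H and L are unchanged.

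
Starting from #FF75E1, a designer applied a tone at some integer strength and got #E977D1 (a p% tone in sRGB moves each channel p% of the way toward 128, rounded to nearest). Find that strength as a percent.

#FF75E1 is rgb(255, 117, 225); #E977D1 is rgb(233, 119, 209).
On the R channel (widest range): 233 ≈ 255 + (p/100)(128 − 255), so p ≈ 100×(233 − 255)/(128 − 255) = -2200/-127 = 17.32.
p = 17 reproduces all three channels after rounding.

17%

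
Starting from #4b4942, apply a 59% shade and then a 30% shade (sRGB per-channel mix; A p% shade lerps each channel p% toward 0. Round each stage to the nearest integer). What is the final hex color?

#4b4942 is rgb(75, 73, 66).
Lerp each channel 59% toward 0:
  R: 75 + 0.59×(0−75) = 75 − 44.25 = 30.75 → 31
  G: 73 − 43.07 = 29.93 → 30
  B: 66 + 0.59×(0−66) = 66 − 38.94 = 27.06 → 27
After the shade: rgb(31, 30, 27) = #1f1e1b.
Lerp each channel 30% toward 0:
  R: 31 + 0.3×(0−31) = 31 − 9.3 = 21.7 → 22
  G: 30 + 0.3×(0−30) = 30 − 9 = 21 → 21
  B: 27 − 8.1 = 18.9 → 19
rgb(22, 21, 19) = #161513.

#161513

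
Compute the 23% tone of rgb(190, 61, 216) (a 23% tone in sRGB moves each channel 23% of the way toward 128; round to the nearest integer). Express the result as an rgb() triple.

Per channel, c → c + 0.23(128 − c):
  R: 190 + 0.23×(128−190) = 190 − 14.26 = 175.74 → 176
  G: 61 + 0.23×(128−61) = 61 + 15.41 = 76.41 → 76
  B: 216 + 0.23×(128−216) = 216 − 20.24 = 195.76 → 196

rgb(176, 76, 196)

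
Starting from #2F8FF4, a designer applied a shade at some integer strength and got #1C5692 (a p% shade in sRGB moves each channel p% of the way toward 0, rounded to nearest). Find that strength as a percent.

40%

#2F8FF4 is rgb(47, 143, 244); #1C5692 is rgb(28, 86, 146).
On the B channel (widest range): 146 ≈ 244 + (p/100)(0 − 244), so p ≈ 100×(146 − 244)/(0 − 244) = -9800/-244 = 40.16.
p = 40 reproduces all three channels after rounding.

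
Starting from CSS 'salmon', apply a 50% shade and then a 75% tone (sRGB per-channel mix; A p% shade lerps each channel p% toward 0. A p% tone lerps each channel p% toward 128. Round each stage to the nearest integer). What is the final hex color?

CSS salmon is rgb(250, 128, 114).
Lerp each channel 50% toward 0:
  R: 250 + 0.5×(0−250) = 250 − 125 = 125 → 125
  G: 128 + 0.5×(0−128) = 128 − 64 = 64 → 64
  B: 114 + 0.5×(0−114) = 114 − 57 = 57 → 57
After the shade: rgb(125, 64, 57) = #7D4039.
Per channel, c → c + 0.75(128 − c):
  R: 125 + 2.25 = 127.25 → 127
  G: 64 + 48 = 112 → 112
  B: 57 + 0.75×(128−57) = 57 + 53.25 = 110.25 → 110
rgb(127, 112, 110) = #7F706E.

#7F706E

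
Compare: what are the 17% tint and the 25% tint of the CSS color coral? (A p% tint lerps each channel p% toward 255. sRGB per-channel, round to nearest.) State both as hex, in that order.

CSS coral is rgb(255, 127, 80).
17% tint:
  R: 255 + 0.17×(255−255) = 255 + 0 = 255 → 255
  G: 127 + 21.76 = 148.76 → 149
  B: 80 + 0.17×(255−80) = 80 + 29.75 = 109.75 → 110
  → #FF956E
25% tint:
  R: 255 + 0 = 255 → 255
  G: 127 + 32 = 159 → 159
  B: 80 + 0.25×(255−80) = 80 + 43.75 = 123.75 → 124
  → #FF9F7C

#FF956E, #FF9F7C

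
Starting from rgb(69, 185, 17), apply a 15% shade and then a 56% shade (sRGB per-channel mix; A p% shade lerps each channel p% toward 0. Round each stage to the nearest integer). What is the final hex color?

A 15% shade moves each channel 15% toward 0:
  R: 69 + 0.15×(0−69) = 69 − 10.35 = 58.65 → 59
  G: 185 + 0.15×(0−185) = 185 − 27.75 = 157.25 → 157
  B: 17 + 0.15×(0−17) = 17 − 2.55 = 14.45 → 14
After the shade: rgb(59, 157, 14) = #3B9D0E.
A 56% shade moves each channel 56% toward 0:
  R: 59 + 0.56×(0−59) = 59 − 33.04 = 25.96 → 26
  G: 157 − 87.92 = 69.08 → 69
  B: 14 + 0.56×(0−14) = 14 − 7.84 = 6.16 → 6
rgb(26, 69, 6) = #1A4506.

#1A4506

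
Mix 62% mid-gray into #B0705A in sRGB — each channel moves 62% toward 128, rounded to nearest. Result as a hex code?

#B0705A is rgb(176, 112, 90).
Lerp each channel 62% toward 128:
  R: 176 − 29.76 = 146.24 → 146
  G: 112 + 0.62×(128−112) = 112 + 9.92 = 121.92 → 122
  B: 90 + 23.56 = 113.56 → 114
rgb(146, 122, 114) = #927A72.

#927A72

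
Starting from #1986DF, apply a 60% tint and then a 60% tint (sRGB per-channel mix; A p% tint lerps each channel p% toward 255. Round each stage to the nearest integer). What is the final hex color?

#DAECFA

#1986DF is rgb(25, 134, 223).
Per channel, c → c + 0.6(255 − c):
  R: 25 + 0.6×(255−25) = 25 + 138 = 163 → 163
  G: 134 + 0.6×(255−134) = 134 + 72.6 = 206.6 → 207
  B: 223 + 19.2 = 242.2 → 242
After the tint: rgb(163, 207, 242) = #A3CFF2.
Lerp each channel 60% toward 255:
  R: 163 + 55.2 = 218.2 → 218
  G: 207 + 0.6×(255−207) = 207 + 28.8 = 235.8 → 236
  B: 242 + 7.8 = 249.8 → 250
rgb(218, 236, 250) = #DAECFA.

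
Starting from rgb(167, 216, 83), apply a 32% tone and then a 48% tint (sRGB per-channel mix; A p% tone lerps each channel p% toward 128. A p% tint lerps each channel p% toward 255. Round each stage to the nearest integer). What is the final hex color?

Per channel, c → c + 0.32(128 − c):
  R: 167 + 0.32×(128−167) = 167 − 12.48 = 154.52 → 155
  G: 216 − 28.16 = 187.84 → 188
  B: 83 + 0.32×(128−83) = 83 + 14.4 = 97.4 → 97
After the tone: rgb(155, 188, 97) = #9bbc61.
A 48% tint moves each channel 48% toward 255:
  R: 155 + 48 = 203 → 203
  G: 188 + 0.48×(255−188) = 188 + 32.16 = 220.16 → 220
  B: 97 + 0.48×(255−97) = 97 + 75.84 = 172.84 → 173
rgb(203, 220, 173) = #cbdcad.

#cbdcad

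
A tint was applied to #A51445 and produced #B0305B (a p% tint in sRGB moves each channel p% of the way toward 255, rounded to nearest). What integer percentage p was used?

#A51445 is rgb(165, 20, 69); #B0305B is rgb(176, 48, 91).
On the G channel (widest range): 48 ≈ 20 + (p/100)(255 − 20), so p ≈ 100×(48 − 20)/(255 − 20) = 2800/235 = 11.91.
p = 12 reproduces all three channels after rounding.

12%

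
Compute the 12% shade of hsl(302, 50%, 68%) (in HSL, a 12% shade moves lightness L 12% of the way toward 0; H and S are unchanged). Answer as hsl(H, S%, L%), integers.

hsl(302, 50%, 60%)

L moves 12% from 68 toward 0: 68 − 8.16 = 59.84 → 60.
H and S are unchanged.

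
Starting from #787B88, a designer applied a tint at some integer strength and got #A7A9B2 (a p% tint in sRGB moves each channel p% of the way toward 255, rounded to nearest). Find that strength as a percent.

35%

#787B88 is rgb(120, 123, 136); #A7A9B2 is rgb(167, 169, 178).
On the R channel (widest range): 167 ≈ 120 + (p/100)(255 − 120), so p ≈ 100×(167 − 120)/(255 − 120) = 4700/135 = 34.81.
p = 35 reproduces all three channels after rounding.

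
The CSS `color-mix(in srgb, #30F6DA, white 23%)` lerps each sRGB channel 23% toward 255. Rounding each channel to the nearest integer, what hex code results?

#60F8E3

#30F6DA is rgb(48, 246, 218).
Lerp each channel 23% toward 255:
  R: 48 + 0.23×(255−48) = 48 + 47.61 = 95.61 → 96
  G: 246 + 2.07 = 248.07 → 248
  B: 218 + 8.51 = 226.51 → 227
rgb(96, 248, 227) = #60F8E3.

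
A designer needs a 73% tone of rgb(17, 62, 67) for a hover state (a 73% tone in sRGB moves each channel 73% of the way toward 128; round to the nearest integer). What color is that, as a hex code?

Per channel, c → c + 0.73(128 − c):
  R: 17 + 0.73×(128−17) = 17 + 81.03 = 98.03 → 98
  G: 62 + 0.73×(128−62) = 62 + 48.18 = 110.18 → 110
  B: 67 + 0.73×(128−67) = 67 + 44.53 = 111.53 → 112
rgb(98, 110, 112) = #626e70.

#626e70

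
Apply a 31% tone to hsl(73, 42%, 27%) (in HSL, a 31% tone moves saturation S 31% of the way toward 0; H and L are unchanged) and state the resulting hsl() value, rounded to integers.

hsl(73, 29%, 27%)

S moves 31% from 42 toward 0: 42 − 13.02 = 28.98 → 29.
H and L are unchanged.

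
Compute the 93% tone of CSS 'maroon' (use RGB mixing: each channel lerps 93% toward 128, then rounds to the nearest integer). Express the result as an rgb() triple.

rgb(128, 119, 119)

CSS maroon is rgb(128, 0, 0).
A 93% tone moves each channel 93% toward 128:
  R: 128 + 0.93×(128−128) = 128 + 0 = 128 → 128
  G: 0 + 0.93×(128−0) = 0 + 119.04 = 119.04 → 119
  B: 0 + 0.93×(128−0) = 0 + 119.04 = 119.04 → 119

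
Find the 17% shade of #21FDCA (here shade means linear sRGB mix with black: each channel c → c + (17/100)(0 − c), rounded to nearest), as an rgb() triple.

#21FDCA is rgb(33, 253, 202).
Per channel, c → c + 0.17(0 − c):
  R: 33 + 0.17×(0−33) = 33 − 5.61 = 27.39 → 27
  G: 253 − 43.01 = 209.99 → 210
  B: 202 + 0.17×(0−202) = 202 − 34.34 = 167.66 → 168

rgb(27, 210, 168)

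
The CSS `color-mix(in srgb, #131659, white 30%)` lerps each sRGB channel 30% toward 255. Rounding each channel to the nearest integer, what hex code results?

#131659 is rgb(19, 22, 89).
Per channel, c → c + 0.3(255 − c):
  R: 19 + 0.3×(255−19) = 19 + 70.8 = 89.8 → 90
  G: 22 + 69.9 = 91.9 → 92
  B: 89 + 49.8 = 138.8 → 139
rgb(90, 92, 139) = #5A5C8B.

#5A5C8B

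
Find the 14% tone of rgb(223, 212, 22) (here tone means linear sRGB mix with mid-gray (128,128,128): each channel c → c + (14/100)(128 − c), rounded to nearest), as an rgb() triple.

A 14% tone moves each channel 14% toward 128:
  R: 223 − 13.3 = 209.7 → 210
  G: 212 − 11.76 = 200.24 → 200
  B: 22 + 0.14×(128−22) = 22 + 14.84 = 36.84 → 37

rgb(210, 200, 37)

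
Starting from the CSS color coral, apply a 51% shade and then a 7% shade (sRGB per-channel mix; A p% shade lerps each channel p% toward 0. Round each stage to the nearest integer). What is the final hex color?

#743a24

CSS coral is rgb(255, 127, 80).
A 51% shade moves each channel 51% toward 0:
  R: 255 + 0.51×(0−255) = 255 − 130.05 = 124.95 → 125
  G: 127 + 0.51×(0−127) = 127 − 64.77 = 62.23 → 62
  B: 80 − 40.8 = 39.2 → 39
After the shade: rgb(125, 62, 39) = #7d3e27.
A 7% shade moves each channel 7% toward 0:
  R: 125 + 0.07×(0−125) = 125 − 8.75 = 116.25 → 116
  G: 62 + 0.07×(0−62) = 62 − 4.34 = 57.66 → 58
  B: 39 + 0.07×(0−39) = 39 − 2.73 = 36.27 → 36
rgb(116, 58, 36) = #743a24.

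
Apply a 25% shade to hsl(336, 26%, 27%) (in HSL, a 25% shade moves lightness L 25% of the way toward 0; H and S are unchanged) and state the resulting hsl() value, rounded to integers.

hsl(336, 26%, 20%)

L moves 25% from 27 toward 0: 27 − 6.75 = 20.25 → 20.
H and S are unchanged.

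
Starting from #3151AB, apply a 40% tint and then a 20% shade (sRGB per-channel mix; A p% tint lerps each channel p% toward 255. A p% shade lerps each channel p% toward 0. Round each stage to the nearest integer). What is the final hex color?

#6979A4

#3151AB is rgb(49, 81, 171).
Per channel, c → c + 0.4(255 − c):
  R: 49 + 82.4 = 131.4 → 131
  G: 81 + 0.4×(255−81) = 81 + 69.6 = 150.6 → 151
  B: 171 + 33.6 = 204.6 → 205
After the tint: rgb(131, 151, 205) = #8397CD.
A 20% shade moves each channel 20% toward 0:
  R: 131 + 0.2×(0−131) = 131 − 26.2 = 104.8 → 105
  G: 151 − 30.2 = 120.8 → 121
  B: 205 − 41 = 164 → 164
rgb(105, 121, 164) = #6979A4.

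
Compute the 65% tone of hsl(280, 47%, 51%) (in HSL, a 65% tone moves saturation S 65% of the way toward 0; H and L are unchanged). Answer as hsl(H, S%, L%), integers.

hsl(280, 16%, 51%)

S moves 65% from 47 toward 0: 47 − 30.55 = 16.45 → 16.
H and L are unchanged.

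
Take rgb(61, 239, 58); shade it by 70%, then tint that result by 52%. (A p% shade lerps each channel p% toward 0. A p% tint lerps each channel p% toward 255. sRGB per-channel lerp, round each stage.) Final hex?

A 70% shade moves each channel 70% toward 0:
  R: 61 + 0.7×(0−61) = 61 − 42.7 = 18.3 → 18
  G: 239 − 167.3 = 71.7 → 72
  B: 58 − 40.6 = 17.4 → 17
After the shade: rgb(18, 72, 17) = #124811.
Lerp each channel 52% toward 255:
  R: 18 + 0.52×(255−18) = 18 + 123.24 = 141.24 → 141
  G: 72 + 95.16 = 167.16 → 167
  B: 17 + 0.52×(255−17) = 17 + 123.76 = 140.76 → 141
rgb(141, 167, 141) = #8DA78D.

#8DA78D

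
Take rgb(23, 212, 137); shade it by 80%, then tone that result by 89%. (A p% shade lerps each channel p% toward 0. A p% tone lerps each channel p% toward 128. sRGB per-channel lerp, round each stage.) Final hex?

Per channel, c → c + 0.8(0 − c):
  R: 23 + 0.8×(0−23) = 23 − 18.4 = 4.6 → 5
  G: 212 − 169.6 = 42.4 → 42
  B: 137 + 0.8×(0−137) = 137 − 109.6 = 27.4 → 27
After the shade: rgb(5, 42, 27) = #052A1B.
Lerp each channel 89% toward 128:
  R: 5 + 0.89×(128−5) = 5 + 109.47 = 114.47 → 114
  G: 42 + 0.89×(128−42) = 42 + 76.54 = 118.54 → 119
  B: 27 + 0.89×(128−27) = 27 + 89.89 = 116.89 → 117
rgb(114, 119, 117) = #727775.

#727775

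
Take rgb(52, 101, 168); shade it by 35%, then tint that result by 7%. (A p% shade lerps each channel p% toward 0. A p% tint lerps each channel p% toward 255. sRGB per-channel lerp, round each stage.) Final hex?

Lerp each channel 35% toward 0:
  R: 52 + 0.35×(0−52) = 52 − 18.2 = 33.8 → 34
  G: 101 − 35.35 = 65.65 → 66
  B: 168 + 0.35×(0−168) = 168 − 58.8 = 109.2 → 109
After the shade: rgb(34, 66, 109) = #22426D.
Per channel, c → c + 0.07(255 − c):
  R: 34 + 15.47 = 49.47 → 49
  G: 66 + 13.23 = 79.23 → 79
  B: 109 + 0.07×(255−109) = 109 + 10.22 = 119.22 → 119
rgb(49, 79, 119) = #314F77.

#314F77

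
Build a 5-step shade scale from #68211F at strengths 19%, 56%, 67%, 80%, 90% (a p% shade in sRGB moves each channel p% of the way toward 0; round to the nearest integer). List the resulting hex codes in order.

#68211F is rgb(104, 33, 31).
19%: (104 − 19.76 = 84.24→84, 33 − 6.27 = 26.73→27, 31 − 5.89 = 25.11→25) → #541B19
56%: (104 − 58.24 = 45.76→46, 33 − 18.48 = 14.52→15, 31 − 17.36 = 13.64→14) → #2E0F0E
67%: (104 − 69.68 = 34.32→34, 33 − 22.11 = 10.89→11, 31 − 20.77 = 10.23→10) → #220B0A
80%: (104 − 83.2 = 20.8→21, 33 − 26.4 = 6.6→7, 31 − 24.8 = 6.2→6) → #150706
90%: (104 − 93.6 = 10.4→10, 33 − 29.7 = 3.3→3, 31 − 27.9 = 3.1→3) → #0A0303

#541B19, #2E0F0E, #220B0A, #150706, #0A0303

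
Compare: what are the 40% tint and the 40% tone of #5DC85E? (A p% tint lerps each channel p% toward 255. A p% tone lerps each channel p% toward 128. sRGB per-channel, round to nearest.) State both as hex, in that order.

#5DC85E is rgb(93, 200, 94).
40% tint:
  R: 93 + 64.8 = 157.8 → 158
  G: 200 + 0.4×(255−200) = 200 + 22 = 222 → 222
  B: 94 + 0.4×(255−94) = 94 + 64.4 = 158.4 → 158
  → #9EDE9E
40% tone:
  R: 93 + 14 = 107 → 107
  G: 200 + 0.4×(128−200) = 200 − 28.8 = 171.2 → 171
  B: 94 + 0.4×(128−94) = 94 + 13.6 = 107.6 → 108
  → #6BAB6C

#9EDE9E, #6BAB6C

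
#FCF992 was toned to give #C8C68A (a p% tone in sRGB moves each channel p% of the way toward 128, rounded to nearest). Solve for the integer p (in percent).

42%

#FCF992 is rgb(252, 249, 146); #C8C68A is rgb(200, 198, 138).
On the R channel (widest range): 200 ≈ 252 + (p/100)(128 − 252), so p ≈ 100×(200 − 252)/(128 − 252) = -5200/-124 = 41.94.
p = 42 reproduces all three channels after rounding.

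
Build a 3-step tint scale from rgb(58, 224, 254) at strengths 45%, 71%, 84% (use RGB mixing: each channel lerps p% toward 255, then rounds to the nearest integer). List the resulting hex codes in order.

45%: (58 + 88.65 = 146.65→147, 224 + 13.95 = 237.95→238, 254→254) → #93eefe
71%: (58 + 139.87 = 197.87→198, 224 + 22.01 = 246.01→246, 254 + 0.71 = 254.71→255) → #c6f6ff
84%: (58 + 165.48 = 223.48→223, 224 + 26.04 = 250.04→250, 254 + 0.84 = 254.84→255) → #dffaff

#93eefe, #c6f6ff, #dffaff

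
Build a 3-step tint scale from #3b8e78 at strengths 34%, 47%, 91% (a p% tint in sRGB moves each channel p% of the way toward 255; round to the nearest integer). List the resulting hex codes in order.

#7eb4a6, #97c3b7, #edf5f3

#3b8e78 is rgb(59, 142, 120).
34%: (59 + 66.64 = 125.64→126, 142 + 38.42 = 180.42→180, 120 + 45.9 = 165.9→166) → #7eb4a6
47%: (59 + 92.12 = 151.12→151, 142 + 53.11 = 195.11→195, 120 + 63.45 = 183.45→183) → #97c3b7
91%: (59 + 178.36 = 237.36→237, 142 + 102.83 = 244.83→245, 120 + 122.85 = 242.85→243) → #edf5f3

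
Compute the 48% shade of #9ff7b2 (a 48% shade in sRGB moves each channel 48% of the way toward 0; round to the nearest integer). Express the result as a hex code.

#9ff7b2 is rgb(159, 247, 178).
Lerp each channel 48% toward 0:
  R: 159 + 0.48×(0−159) = 159 − 76.32 = 82.68 → 83
  G: 247 − 118.56 = 128.44 → 128
  B: 178 − 85.44 = 92.56 → 93
rgb(83, 128, 93) = #53805d.

#53805d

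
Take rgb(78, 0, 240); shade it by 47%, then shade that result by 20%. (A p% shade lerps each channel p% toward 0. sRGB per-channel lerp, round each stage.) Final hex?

#210066

A 47% shade moves each channel 47% toward 0:
  R: 78 + 0.47×(0−78) = 78 − 36.66 = 41.34 → 41
  G: 0 + 0 = 0 → 0
  B: 240 − 112.8 = 127.2 → 127
After the shade: rgb(41, 0, 127) = #29007F.
A 20% shade moves each channel 20% toward 0:
  R: 41 + 0.2×(0−41) = 41 − 8.2 = 32.8 → 33
  G: 0 + 0.2×(0−0) = 0 + 0 = 0 → 0
  B: 127 + 0.2×(0−127) = 127 − 25.4 = 101.6 → 102
rgb(33, 0, 102) = #210066.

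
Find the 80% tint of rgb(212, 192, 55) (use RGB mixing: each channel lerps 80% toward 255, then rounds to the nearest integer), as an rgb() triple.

An 80% tint moves each channel 80% toward 255:
  R: 212 + 0.8×(255−212) = 212 + 34.4 = 246.4 → 246
  G: 192 + 50.4 = 242.4 → 242
  B: 55 + 160 = 215 → 215

rgb(246, 242, 215)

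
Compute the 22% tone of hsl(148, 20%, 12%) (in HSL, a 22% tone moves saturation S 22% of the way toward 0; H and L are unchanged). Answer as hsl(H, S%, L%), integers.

S moves 22% from 20 toward 0: 20 − 4.4 = 15.6 → 16.
H and L are unchanged.

hsl(148, 16%, 12%)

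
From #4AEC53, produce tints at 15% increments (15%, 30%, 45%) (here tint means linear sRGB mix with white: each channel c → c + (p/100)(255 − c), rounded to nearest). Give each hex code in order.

#65EF6D, #80F287, #9BF5A0

#4AEC53 is rgb(74, 236, 83).
15%: (74 + 27.15 = 101.15→101, 236 + 2.85 = 238.85→239, 83 + 25.8 = 108.8→109) → #65EF6D
30%: (74 + 54.3 = 128.3→128, 236 + 5.7 = 241.7→242, 83 + 51.6 = 134.6→135) → #80F287
45%: (74 + 81.45 = 155.45→155, 236 + 8.55 = 244.55→245, 83 + 77.4 = 160.4→160) → #9BF5A0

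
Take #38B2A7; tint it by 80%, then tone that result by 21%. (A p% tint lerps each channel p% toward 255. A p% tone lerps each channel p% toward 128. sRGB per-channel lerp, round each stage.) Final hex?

#38B2A7 is rgb(56, 178, 167).
An 80% tint moves each channel 80% toward 255:
  R: 56 + 159.2 = 215.2 → 215
  G: 178 + 0.8×(255−178) = 178 + 61.6 = 239.6 → 240
  B: 167 + 0.8×(255−167) = 167 + 70.4 = 237.4 → 237
After the tint: rgb(215, 240, 237) = #D7F0ED.
Lerp each channel 21% toward 128:
  R: 215 − 18.27 = 196.73 → 197
  G: 240 + 0.21×(128−240) = 240 − 23.52 = 216.48 → 216
  B: 237 + 0.21×(128−237) = 237 − 22.89 = 214.11 → 214
rgb(197, 216, 214) = #C5D8D6.

#C5D8D6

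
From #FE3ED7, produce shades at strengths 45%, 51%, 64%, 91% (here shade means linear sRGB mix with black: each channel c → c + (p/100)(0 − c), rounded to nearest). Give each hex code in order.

#8C2276, #7C1E69, #5B164D, #170613

#FE3ED7 is rgb(254, 62, 215).
45%: (254 − 114.3 = 139.7→140, 62 − 27.9 = 34.1→34, 215 − 96.75 = 118.25→118) → #8C2276
51%: (254 − 129.54 = 124.46→124, 62 − 31.62 = 30.38→30, 215 − 109.65 = 105.35→105) → #7C1E69
64%: (254 − 162.56 = 91.44→91, 62 − 39.68 = 22.32→22, 215 − 137.6 = 77.4→77) → #5B164D
91%: (254 − 231.14 = 22.86→23, 62 − 56.42 = 5.58→6, 215 − 195.65 = 19.35→19) → #170613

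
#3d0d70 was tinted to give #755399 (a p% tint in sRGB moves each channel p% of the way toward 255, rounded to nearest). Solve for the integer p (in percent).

29%

#3d0d70 is rgb(61, 13, 112); #755399 is rgb(117, 83, 153).
On the G channel (widest range): 83 ≈ 13 + (p/100)(255 − 13), so p ≈ 100×(83 − 13)/(255 − 13) = 7000/242 = 28.93.
p = 29 reproduces all three channels after rounding.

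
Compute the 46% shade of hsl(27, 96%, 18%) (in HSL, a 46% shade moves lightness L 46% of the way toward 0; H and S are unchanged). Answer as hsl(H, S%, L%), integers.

hsl(27, 96%, 10%)

L moves 46% from 18 toward 0: 18 − 8.28 = 9.72 → 10.
H and S are unchanged.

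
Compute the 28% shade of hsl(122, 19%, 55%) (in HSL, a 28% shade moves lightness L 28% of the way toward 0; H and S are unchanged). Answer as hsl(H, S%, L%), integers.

L moves 28% from 55 toward 0: 55 − 15.4 = 39.6 → 40.
H and S are unchanged.

hsl(122, 19%, 40%)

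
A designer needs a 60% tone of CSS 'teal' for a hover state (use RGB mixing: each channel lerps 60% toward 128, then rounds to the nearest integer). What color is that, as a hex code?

CSS teal is rgb(0, 128, 128).
Per channel, c → c + 0.6(128 − c):
  R: 0 + 0.6×(128−0) = 0 + 76.8 = 76.8 → 77
  G: 128 + 0 = 128 → 128
  B: 128 + 0.6×(128−128) = 128 + 0 = 128 → 128
rgb(77, 128, 128) = #4D8080.

#4D8080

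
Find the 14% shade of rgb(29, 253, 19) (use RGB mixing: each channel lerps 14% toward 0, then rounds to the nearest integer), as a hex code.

Per channel, c → c + 0.14(0 − c):
  R: 29 + 0.14×(0−29) = 29 − 4.06 = 24.94 → 25
  G: 253 − 35.42 = 217.58 → 218
  B: 19 + 0.14×(0−19) = 19 − 2.66 = 16.34 → 16
rgb(25, 218, 16) = #19DA10.

#19DA10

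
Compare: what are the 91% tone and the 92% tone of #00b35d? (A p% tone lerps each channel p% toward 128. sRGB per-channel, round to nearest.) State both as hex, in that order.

#00b35d is rgb(0, 179, 93).
91% tone:
  R: 0 + 0.91×(128−0) = 0 + 116.48 = 116.48 → 116
  G: 179 + 0.91×(128−179) = 179 − 46.41 = 132.59 → 133
  B: 93 + 0.91×(128−93) = 93 + 31.85 = 124.85 → 125
  → #74857d
92% tone:
  R: 0 + 117.76 = 117.76 → 118
  G: 179 − 46.92 = 132.08 → 132
  B: 93 + 0.92×(128−93) = 93 + 32.2 = 125.2 → 125
  → #76847d

#74857d, #76847d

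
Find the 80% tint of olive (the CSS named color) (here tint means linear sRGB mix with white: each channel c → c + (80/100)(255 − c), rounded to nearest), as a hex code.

#e6e6cc

CSS olive is rgb(128, 128, 0).
An 80% tint moves each channel 80% toward 255:
  R: 128 + 0.8×(255−128) = 128 + 101.6 = 229.6 → 230
  G: 128 + 0.8×(255−128) = 128 + 101.6 = 229.6 → 230
  B: 0 + 0.8×(255−0) = 0 + 204 = 204 → 204
rgb(230, 230, 204) = #e6e6cc.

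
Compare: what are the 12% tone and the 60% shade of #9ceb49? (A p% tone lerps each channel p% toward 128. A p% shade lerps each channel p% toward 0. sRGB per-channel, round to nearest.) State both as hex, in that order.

#99de50, #3e5e1d

#9ceb49 is rgb(156, 235, 73).
12% tone:
  R: 156 − 3.36 = 152.64 → 153
  G: 235 − 12.84 = 222.16 → 222
  B: 73 + 6.6 = 79.6 → 80
  → #99de50
60% shade:
  R: 156 − 93.6 = 62.4 → 62
  G: 235 + 0.6×(0−235) = 235 − 141 = 94 → 94
  B: 73 − 43.8 = 29.2 → 29
  → #3e5e1d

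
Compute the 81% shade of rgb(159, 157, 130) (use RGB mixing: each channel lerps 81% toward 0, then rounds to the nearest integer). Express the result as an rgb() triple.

rgb(30, 30, 25)

An 81% shade moves each channel 81% toward 0:
  R: 159 − 128.79 = 30.21 → 30
  G: 157 + 0.81×(0−157) = 157 − 127.17 = 29.83 → 30
  B: 130 + 0.81×(0−130) = 130 − 105.3 = 24.7 → 25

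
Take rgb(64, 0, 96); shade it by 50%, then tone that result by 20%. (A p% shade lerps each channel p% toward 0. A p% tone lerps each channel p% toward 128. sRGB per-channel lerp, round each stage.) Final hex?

#331A40

Lerp each channel 50% toward 0:
  R: 64 + 0.5×(0−64) = 64 − 32 = 32 → 32
  G: 0 + 0.5×(0−0) = 0 + 0 = 0 → 0
  B: 96 + 0.5×(0−96) = 96 − 48 = 48 → 48
After the shade: rgb(32, 0, 48) = #200030.
Lerp each channel 20% toward 128:
  R: 32 + 0.2×(128−32) = 32 + 19.2 = 51.2 → 51
  G: 0 + 25.6 = 25.6 → 26
  B: 48 + 16 = 64 → 64
rgb(51, 26, 64) = #331A40.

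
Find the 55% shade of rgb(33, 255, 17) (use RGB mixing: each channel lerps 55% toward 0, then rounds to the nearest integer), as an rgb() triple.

rgb(15, 115, 8)

Per channel, c → c + 0.55(0 − c):
  R: 33 + 0.55×(0−33) = 33 − 18.15 = 14.85 → 15
  G: 255 − 140.25 = 114.75 → 115
  B: 17 + 0.55×(0−17) = 17 − 9.35 = 7.65 → 8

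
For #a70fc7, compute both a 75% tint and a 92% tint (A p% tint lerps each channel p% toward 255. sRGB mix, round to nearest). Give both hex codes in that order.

#a70fc7 is rgb(167, 15, 199).
75% tint:
  R: 167 + 0.75×(255−167) = 167 + 66 = 233 → 233
  G: 15 + 180 = 195 → 195
  B: 199 + 42 = 241 → 241
  → #e9c3f1
92% tint:
  R: 167 + 80.96 = 247.96 → 248
  G: 15 + 0.92×(255−15) = 15 + 220.8 = 235.8 → 236
  B: 199 + 0.92×(255−199) = 199 + 51.52 = 250.52 → 251
  → #f8ecfb

#e9c3f1, #f8ecfb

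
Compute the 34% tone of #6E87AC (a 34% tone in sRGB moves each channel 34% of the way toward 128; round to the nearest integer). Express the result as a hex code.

#6E87AC is rgb(110, 135, 172).
A 34% tone moves each channel 34% toward 128:
  R: 110 + 6.12 = 116.12 → 116
  G: 135 + 0.34×(128−135) = 135 − 2.38 = 132.62 → 133
  B: 172 − 14.96 = 157.04 → 157
rgb(116, 133, 157) = #74859D.

#74859D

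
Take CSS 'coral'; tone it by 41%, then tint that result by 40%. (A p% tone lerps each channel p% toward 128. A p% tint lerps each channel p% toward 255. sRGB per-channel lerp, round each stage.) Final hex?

#E0B2A2

CSS coral is rgb(255, 127, 80).
A 41% tone moves each channel 41% toward 128:
  R: 255 − 52.07 = 202.93 → 203
  G: 127 + 0.41 = 127.41 → 127
  B: 80 + 0.41×(128−80) = 80 + 19.68 = 99.68 → 100
After the tone: rgb(203, 127, 100) = #CB7F64.
Per channel, c → c + 0.4(255 − c):
  R: 203 + 0.4×(255−203) = 203 + 20.8 = 223.8 → 224
  G: 127 + 0.4×(255−127) = 127 + 51.2 = 178.2 → 178
  B: 100 + 62 = 162 → 162
rgb(224, 178, 162) = #E0B2A2.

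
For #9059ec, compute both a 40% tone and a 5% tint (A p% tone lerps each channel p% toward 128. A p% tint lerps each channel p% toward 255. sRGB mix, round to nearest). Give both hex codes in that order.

#8a69c1, #9661ed

#9059ec is rgb(144, 89, 236).
40% tone:
  R: 144 − 6.4 = 137.6 → 138
  G: 89 + 0.4×(128−89) = 89 + 15.6 = 104.6 → 105
  B: 236 − 43.2 = 192.8 → 193
  → #8a69c1
5% tint:
  R: 144 + 0.05×(255−144) = 144 + 5.55 = 149.55 → 150
  G: 89 + 0.05×(255−89) = 89 + 8.3 = 97.3 → 97
  B: 236 + 0.05×(255−236) = 236 + 0.95 = 236.95 → 237
  → #9661ed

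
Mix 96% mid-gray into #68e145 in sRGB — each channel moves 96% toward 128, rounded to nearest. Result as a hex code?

#68e145 is rgb(104, 225, 69).
A 96% tone moves each channel 96% toward 128:
  R: 104 + 23.04 = 127.04 → 127
  G: 225 − 93.12 = 131.88 → 132
  B: 69 + 56.64 = 125.64 → 126
rgb(127, 132, 126) = #7f847e.

#7f847e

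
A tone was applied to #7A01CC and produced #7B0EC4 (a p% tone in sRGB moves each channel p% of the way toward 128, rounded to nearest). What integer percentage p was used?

10%

#7A01CC is rgb(122, 1, 204); #7B0EC4 is rgb(123, 14, 196).
On the G channel (widest range): 14 ≈ 1 + (p/100)(128 − 1), so p ≈ 100×(14 − 1)/(128 − 1) = 1300/127 = 10.24.
p = 10 reproduces all three channels after rounding.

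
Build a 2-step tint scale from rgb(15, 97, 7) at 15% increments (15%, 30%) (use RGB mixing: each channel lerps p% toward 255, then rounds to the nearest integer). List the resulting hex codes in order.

#33792c, #579051

15%: (15 + 36 = 51→51, 97 + 23.7 = 120.7→121, 7 + 37.2 = 44.2→44) → #33792c
30%: (15 + 72 = 87→87, 97 + 47.4 = 144.4→144, 7 + 74.4 = 81.4→81) → #579051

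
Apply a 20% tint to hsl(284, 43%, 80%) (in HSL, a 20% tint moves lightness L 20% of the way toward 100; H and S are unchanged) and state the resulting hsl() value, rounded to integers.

hsl(284, 43%, 84%)

L moves 20% from 80 toward 100: 80 + 4 = 84 → 84.
H and S are unchanged.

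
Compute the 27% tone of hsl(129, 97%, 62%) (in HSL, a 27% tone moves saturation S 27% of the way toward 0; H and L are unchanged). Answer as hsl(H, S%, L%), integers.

hsl(129, 71%, 62%)

S moves 27% from 97 toward 0: 97 − 26.19 = 70.81 → 71.
H and L are unchanged.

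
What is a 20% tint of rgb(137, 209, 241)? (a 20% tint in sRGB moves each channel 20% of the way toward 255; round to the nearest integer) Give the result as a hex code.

#a1daf4

Per channel, c → c + 0.2(255 − c):
  R: 137 + 0.2×(255−137) = 137 + 23.6 = 160.6 → 161
  G: 209 + 0.2×(255−209) = 209 + 9.2 = 218.2 → 218
  B: 241 + 0.2×(255−241) = 241 + 2.8 = 243.8 → 244
rgb(161, 218, 244) = #a1daf4.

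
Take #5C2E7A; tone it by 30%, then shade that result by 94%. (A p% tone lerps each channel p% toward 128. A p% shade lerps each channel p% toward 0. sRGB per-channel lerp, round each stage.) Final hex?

#5C2E7A is rgb(92, 46, 122).
Per channel, c → c + 0.3(128 − c):
  R: 92 + 0.3×(128−92) = 92 + 10.8 = 102.8 → 103
  G: 46 + 24.6 = 70.6 → 71
  B: 122 + 0.3×(128−122) = 122 + 1.8 = 123.8 → 124
After the tone: rgb(103, 71, 124) = #67477C.
A 94% shade moves each channel 94% toward 0:
  R: 103 + 0.94×(0−103) = 103 − 96.82 = 6.18 → 6
  G: 71 + 0.94×(0−71) = 71 − 66.74 = 4.26 → 4
  B: 124 − 116.56 = 7.44 → 7
rgb(6, 4, 7) = #060407.

#060407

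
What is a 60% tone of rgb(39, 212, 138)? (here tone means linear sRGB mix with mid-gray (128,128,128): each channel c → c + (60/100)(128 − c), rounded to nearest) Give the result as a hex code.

#5ca284

A 60% tone moves each channel 60% toward 128:
  R: 39 + 0.6×(128−39) = 39 + 53.4 = 92.4 → 92
  G: 212 − 50.4 = 161.6 → 162
  B: 138 − 6 = 132 → 132
rgb(92, 162, 132) = #5ca284.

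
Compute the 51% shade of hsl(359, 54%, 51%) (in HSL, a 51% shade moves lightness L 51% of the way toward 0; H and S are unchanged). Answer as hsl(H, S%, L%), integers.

hsl(359, 54%, 25%)

L moves 51% from 51 toward 0: 51 − 26.01 = 24.99 → 25.
H and S are unchanged.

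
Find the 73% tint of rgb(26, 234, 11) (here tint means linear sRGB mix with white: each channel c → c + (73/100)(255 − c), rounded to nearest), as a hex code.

#C1F9BD

Per channel, c → c + 0.73(255 − c):
  R: 26 + 167.17 = 193.17 → 193
  G: 234 + 0.73×(255−234) = 234 + 15.33 = 249.33 → 249
  B: 11 + 0.73×(255−11) = 11 + 178.12 = 189.12 → 189
rgb(193, 249, 189) = #C1F9BD.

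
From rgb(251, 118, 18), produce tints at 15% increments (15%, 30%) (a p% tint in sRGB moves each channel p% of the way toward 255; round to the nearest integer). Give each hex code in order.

15%: (251 + 0.6 = 251.6→252, 118 + 20.55 = 138.55→139, 18 + 35.55 = 53.55→54) → #FC8B36
30%: (251 + 1.2 = 252.2→252, 118 + 41.1 = 159.1→159, 18 + 71.1 = 89.1→89) → #FC9F59

#FC8B36, #FC9F59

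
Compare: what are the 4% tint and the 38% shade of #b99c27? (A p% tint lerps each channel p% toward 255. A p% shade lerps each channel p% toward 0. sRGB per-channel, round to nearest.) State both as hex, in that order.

#bca030, #736118

#b99c27 is rgb(185, 156, 39).
4% tint:
  R: 185 + 2.8 = 187.8 → 188
  G: 156 + 0.04×(255−156) = 156 + 3.96 = 159.96 → 160
  B: 39 + 8.64 = 47.64 → 48
  → #bca030
38% shade:
  R: 185 − 70.3 = 114.7 → 115
  G: 156 − 59.28 = 96.72 → 97
  B: 39 − 14.82 = 24.18 → 24
  → #736118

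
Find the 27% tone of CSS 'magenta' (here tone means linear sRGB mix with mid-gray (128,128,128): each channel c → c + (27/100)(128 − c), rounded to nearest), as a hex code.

CSS magenta is rgb(255, 0, 255).
Per channel, c → c + 0.27(128 − c):
  R: 255 + 0.27×(128−255) = 255 − 34.29 = 220.71 → 221
  G: 0 + 0.27×(128−0) = 0 + 34.56 = 34.56 → 35
  B: 255 − 34.29 = 220.71 → 221
rgb(221, 35, 221) = #DD23DD.

#DD23DD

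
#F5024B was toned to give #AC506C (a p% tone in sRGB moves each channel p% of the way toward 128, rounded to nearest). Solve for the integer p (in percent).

62%

#F5024B is rgb(245, 2, 75); #AC506C is rgb(172, 80, 108).
On the G channel (widest range): 80 ≈ 2 + (p/100)(128 − 2), so p ≈ 100×(80 − 2)/(128 − 2) = 7800/126 = 61.90.
p = 62 reproduces all three channels after rounding.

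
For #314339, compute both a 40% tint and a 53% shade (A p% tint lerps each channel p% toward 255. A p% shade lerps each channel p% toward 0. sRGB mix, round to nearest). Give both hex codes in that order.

#838E88, #171F1B

#314339 is rgb(49, 67, 57).
40% tint:
  R: 49 + 0.4×(255−49) = 49 + 82.4 = 131.4 → 131
  G: 67 + 75.2 = 142.2 → 142
  B: 57 + 79.2 = 136.2 → 136
  → #838E88
53% shade:
  R: 49 + 0.53×(0−49) = 49 − 25.97 = 23.03 → 23
  G: 67 − 35.51 = 31.49 → 31
  B: 57 + 0.53×(0−57) = 57 − 30.21 = 26.79 → 27
  → #171F1B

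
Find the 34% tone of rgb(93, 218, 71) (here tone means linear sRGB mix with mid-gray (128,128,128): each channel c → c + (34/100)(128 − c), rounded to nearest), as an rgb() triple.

rgb(105, 187, 90)

Lerp each channel 34% toward 128:
  R: 93 + 11.9 = 104.9 → 105
  G: 218 + 0.34×(128−218) = 218 − 30.6 = 187.4 → 187
  B: 71 + 0.34×(128−71) = 71 + 19.38 = 90.38 → 90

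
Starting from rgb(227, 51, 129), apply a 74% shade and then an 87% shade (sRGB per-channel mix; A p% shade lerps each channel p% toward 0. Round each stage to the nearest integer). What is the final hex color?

#080204

A 74% shade moves each channel 74% toward 0:
  R: 227 + 0.74×(0−227) = 227 − 167.98 = 59.02 → 59
  G: 51 + 0.74×(0−51) = 51 − 37.74 = 13.26 → 13
  B: 129 + 0.74×(0−129) = 129 − 95.46 = 33.54 → 34
After the shade: rgb(59, 13, 34) = #3B0D22.
An 87% shade moves each channel 87% toward 0:
  R: 59 + 0.87×(0−59) = 59 − 51.33 = 7.67 → 8
  G: 13 − 11.31 = 1.69 → 2
  B: 34 + 0.87×(0−34) = 34 − 29.58 = 4.42 → 4
rgb(8, 2, 4) = #080204.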